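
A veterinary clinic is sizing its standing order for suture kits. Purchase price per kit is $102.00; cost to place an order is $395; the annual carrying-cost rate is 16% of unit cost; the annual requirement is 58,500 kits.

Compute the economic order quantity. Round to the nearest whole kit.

1,683 kits

Carrying cost H = $102 × 16% = $16.3200/kit/yr
Q* = √(2·D·S / H) = √(2·58,500·395 / 16.32) = √2,831,801.5 ≈ 1,682.80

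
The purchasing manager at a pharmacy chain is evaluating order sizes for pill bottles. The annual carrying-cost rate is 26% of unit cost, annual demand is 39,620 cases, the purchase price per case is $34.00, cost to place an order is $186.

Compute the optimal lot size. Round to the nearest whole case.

1,291 cases

Carrying cost H = $34 × 26% = $8.8400/case/yr
2DS/H = 2·39,620·186/8.84 = 1,667,266.97
EOQ = √1,667,266.97 ≈ 1,291.23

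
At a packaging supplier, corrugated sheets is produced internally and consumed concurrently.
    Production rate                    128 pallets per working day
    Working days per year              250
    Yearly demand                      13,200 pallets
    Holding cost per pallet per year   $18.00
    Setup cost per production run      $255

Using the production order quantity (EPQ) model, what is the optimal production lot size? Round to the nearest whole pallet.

Daily demand d = 13,200/250 = 52.800; p = 128; 1 − d/p = 0.58750
EPQ = √(2DS / (H(1 − d/p)))
    = √(2 × 13,200 × 255 / (18 × 0.58750)) ≈ 797.87

798 pallets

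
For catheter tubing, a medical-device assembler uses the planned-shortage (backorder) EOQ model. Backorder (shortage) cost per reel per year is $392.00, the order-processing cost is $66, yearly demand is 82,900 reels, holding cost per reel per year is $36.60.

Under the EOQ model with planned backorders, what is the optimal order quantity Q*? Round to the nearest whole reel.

Basic EOQ = √(2·82,900·66/36.6) = 546.794
Backorder adjustment √((H+b)/b) = √((36.6+392)/392) = 1.0456
Q* = 546.794 × 1.0456 ≈ 571.75

572 reels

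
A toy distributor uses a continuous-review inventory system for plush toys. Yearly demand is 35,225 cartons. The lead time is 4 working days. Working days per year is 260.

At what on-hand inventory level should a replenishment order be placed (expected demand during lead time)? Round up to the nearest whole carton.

542 cartons

Daily demand d = 35,225 / 260 = 135.481 cartons/day
Demand during lead time = 135.481 × 4 = 541.92
Reorder point = 541.92 → round up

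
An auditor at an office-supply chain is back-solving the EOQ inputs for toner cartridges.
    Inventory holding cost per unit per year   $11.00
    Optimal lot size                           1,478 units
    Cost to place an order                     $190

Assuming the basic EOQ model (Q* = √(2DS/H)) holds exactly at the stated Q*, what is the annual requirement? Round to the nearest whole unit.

63,235 units per year

Since Q* = (2DS/H)^½, squaring gives Q*²·H = 2DS.
D = Q²H / (2S) = 1,478² × 11 / (2 × 190) = 63,235.06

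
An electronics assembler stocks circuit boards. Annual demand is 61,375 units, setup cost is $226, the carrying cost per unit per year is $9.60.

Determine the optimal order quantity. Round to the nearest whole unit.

1,700 units

2DS/H = 2·61,375·226/9.6 = 2,889,739.58
EOQ = √2,889,739.58 ≈ 1,699.92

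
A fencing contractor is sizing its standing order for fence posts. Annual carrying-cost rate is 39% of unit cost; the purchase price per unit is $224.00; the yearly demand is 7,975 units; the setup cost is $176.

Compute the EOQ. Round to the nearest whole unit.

179 units

Carrying cost H = $224 × 39% = $87.3600/unit/yr
Optimal lot size Q* = (2 × 7,975 × $176 / $87.36)^½ ≈ 179.26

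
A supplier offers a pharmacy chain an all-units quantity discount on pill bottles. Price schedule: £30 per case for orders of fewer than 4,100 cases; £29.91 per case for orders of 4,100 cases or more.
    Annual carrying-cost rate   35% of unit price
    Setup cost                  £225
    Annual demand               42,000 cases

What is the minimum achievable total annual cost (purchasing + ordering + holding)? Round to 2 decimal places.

£1,274,087.23

H₁ = 35%×£30 = £10.5000;  H₂ = 35%×£29.91 = £10.4685
EOQ₁ = √(2×42,000×225/10.5000) = 1,341.64  (< 4,100, feasible at tier 1)
EOQ₂ = √(2×42,000×225/10.4685) = 1,343.66  (< 4,100 → use Q = 4,100 at tier-2 price)
TC(tier 1 (EOQ₁), Q≈1,341.6) = £1,274,087.23
TC(tier 2, Q≈4,100.0) = £1,279,985.30
Minimum at tier 1 (EOQ₁): £1,274,087.23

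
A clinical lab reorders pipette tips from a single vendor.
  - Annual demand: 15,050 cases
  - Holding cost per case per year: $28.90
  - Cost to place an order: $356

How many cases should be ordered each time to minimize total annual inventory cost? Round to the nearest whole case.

Q* = √(2·D·S / H) = √(2·15,050·356 / 28.9) = √370,782.0 ≈ 608.92

609 cases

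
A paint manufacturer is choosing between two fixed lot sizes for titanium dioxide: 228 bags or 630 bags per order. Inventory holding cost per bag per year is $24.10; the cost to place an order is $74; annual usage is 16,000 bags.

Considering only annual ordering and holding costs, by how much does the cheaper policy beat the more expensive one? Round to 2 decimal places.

Annual cost at Q: ordering D·S/Q plus holding Q·H/2.
TC(228) = (16,000/228)×74 + (228/2)×24.1 = $7,940.38
TC(630) = (16,000/630)×74 + (630/2)×24.1 = $9,470.87
|ΔTC| = |$7,940.38 − $9,470.87| = $1,530.48

$1,530.48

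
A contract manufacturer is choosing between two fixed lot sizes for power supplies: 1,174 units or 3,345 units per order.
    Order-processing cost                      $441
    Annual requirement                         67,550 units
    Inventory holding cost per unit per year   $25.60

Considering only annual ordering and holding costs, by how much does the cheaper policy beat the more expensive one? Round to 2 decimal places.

$11,320.09

TC(Q) = (D/Q)S + (Q/2)H
TC(1,174) = (67,550/1,174)×441 + (1,174/2)×25.6 = $40,401.60
TC(3,345) = (67,550/3,345)×441 + (3,345/2)×25.6 = $51,721.70
Cheaper: Q = 1,174.  Difference = $11,320.09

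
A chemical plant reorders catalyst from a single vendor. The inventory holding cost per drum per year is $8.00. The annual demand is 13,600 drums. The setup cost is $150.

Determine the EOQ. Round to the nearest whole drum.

EOQ = √(2DS/H) = √(2 × 13,600 × 150 / 8)
    = √(510,000.00) ≈ 714.14

714 drums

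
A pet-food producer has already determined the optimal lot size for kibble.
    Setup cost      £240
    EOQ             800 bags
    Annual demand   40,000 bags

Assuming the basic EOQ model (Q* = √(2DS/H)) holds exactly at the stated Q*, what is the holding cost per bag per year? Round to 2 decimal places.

£30.00

From Q* = √(2DS/H) ⇒ Q*² = 2DS/H.
H = 2DS / Q² = 2 × 40,000 × 240 / 800² = 30.0000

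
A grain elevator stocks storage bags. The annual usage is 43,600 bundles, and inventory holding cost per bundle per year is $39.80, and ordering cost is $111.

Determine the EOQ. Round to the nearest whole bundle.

EOQ = √(2DS/H) = √(2 × 43,600 × 111 / 39.8)
    = √(243,195.98) ≈ 493.15

493 bundles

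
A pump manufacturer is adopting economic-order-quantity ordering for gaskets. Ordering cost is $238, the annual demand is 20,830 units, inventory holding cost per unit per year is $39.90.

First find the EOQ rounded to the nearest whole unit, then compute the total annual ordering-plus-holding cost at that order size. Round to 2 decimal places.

Q* = √(2·D·S / H) = √(2·20,830·238 / 39.9) = √248,498.2 ≈ 498.50 → Q = 498 units
Annual ordering cost = (D/Q)·S = (20,830/498) × 238 = $9,954.90
Annual holding cost  = (Q/2)·H = (498/2) × 39.9 = $9,935.10
Total = $9,954.90 + $9,935.10 = $19,890.00

$19,890.00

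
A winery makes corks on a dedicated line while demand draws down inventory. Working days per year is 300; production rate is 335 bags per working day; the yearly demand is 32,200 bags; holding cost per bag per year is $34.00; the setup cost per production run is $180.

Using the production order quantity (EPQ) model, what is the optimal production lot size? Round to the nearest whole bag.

d = 32,200/300 = 107.3333 bags/day;  effective holding cost H(1 − d/p) = 34·(1 − 107.3333/335) = 23.10647
Q* = √(2DS / H_eff) = √(2·32,200·180 / 23.10647) ≈ 708.29

708 bags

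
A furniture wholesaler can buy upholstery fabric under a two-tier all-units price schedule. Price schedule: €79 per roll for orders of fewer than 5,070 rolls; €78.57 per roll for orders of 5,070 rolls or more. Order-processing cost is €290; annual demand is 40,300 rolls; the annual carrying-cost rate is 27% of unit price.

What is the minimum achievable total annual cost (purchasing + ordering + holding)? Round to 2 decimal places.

H₁ = 27%×€79 = €21.3300;  H₂ = 27%×€78.57 = €21.2139
EOQ₁ = √(2×40,300×290/21.3300) = 1,046.82  (< 5,070, feasible at tier 1)
EOQ₂ = √(2×40,300×290/21.2139) = 1,049.68  (< 5,070 → use Q = 5,070 at tier-2 price)
TC(tier 1 (EOQ₁), Q≈1,046.8) = €3,206,028.62
TC(tier 2, Q≈5,070.0) = €3,222,453.36
Minimum at tier 1 (EOQ₁): €3,206,028.62

€3,206,028.62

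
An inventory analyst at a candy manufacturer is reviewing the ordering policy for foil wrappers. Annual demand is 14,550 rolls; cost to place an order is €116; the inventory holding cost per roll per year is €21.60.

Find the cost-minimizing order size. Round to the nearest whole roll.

395 rolls

2DS/H = 2·14,550·116/21.6 = 156,277.78
EOQ = √156,277.78 ≈ 395.32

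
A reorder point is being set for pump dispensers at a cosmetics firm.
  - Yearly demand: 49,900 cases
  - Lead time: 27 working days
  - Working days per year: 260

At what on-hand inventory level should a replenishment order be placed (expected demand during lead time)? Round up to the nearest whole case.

Daily demand d = 49,900 / 260 = 191.923 cases/day
Demand during lead time = 191.923 × 27 = 5,181.92
Reorder point = 5,181.92 → round up

5,182 cases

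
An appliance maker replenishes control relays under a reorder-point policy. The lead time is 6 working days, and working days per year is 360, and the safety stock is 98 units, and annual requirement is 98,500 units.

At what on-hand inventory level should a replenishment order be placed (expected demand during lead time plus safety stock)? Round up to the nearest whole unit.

1,740 units

Daily demand d = 98,500 / 360 = 273.611 units/day
Demand during lead time = 273.611 × 6 = 1,641.67
Reorder point = 1,641.67 + 98 = 1,739.67 → round up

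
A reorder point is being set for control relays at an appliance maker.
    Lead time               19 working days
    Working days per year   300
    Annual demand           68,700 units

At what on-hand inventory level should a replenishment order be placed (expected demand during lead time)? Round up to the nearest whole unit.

4,351 units

Daily demand d = 68,700 / 300 = 229.000 units/day
Demand during lead time = 229.000 × 19 = 4,351.00
Reorder point = 4,351.00 → round up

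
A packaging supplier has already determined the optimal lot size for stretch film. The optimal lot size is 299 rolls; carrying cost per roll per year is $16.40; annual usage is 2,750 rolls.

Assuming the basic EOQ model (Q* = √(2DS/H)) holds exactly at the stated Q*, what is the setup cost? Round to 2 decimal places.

Since Q* = (2DS/H)^½, squaring gives Q*²·H = 2DS.
S = Q²H / (2D) = 299² × 16.4 / (2 × 2,750) = 266.5775

$266.58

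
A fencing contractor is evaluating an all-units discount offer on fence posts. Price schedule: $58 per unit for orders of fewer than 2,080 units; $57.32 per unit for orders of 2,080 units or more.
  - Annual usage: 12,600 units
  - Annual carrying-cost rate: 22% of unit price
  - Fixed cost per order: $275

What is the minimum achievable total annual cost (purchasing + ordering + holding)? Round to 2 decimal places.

H₁ = 22%×$58 = $12.7600;  H₂ = 22%×$57.32 = $12.6104
EOQ₁ = √(2×12,600×275/12.7600) = 736.96  (< 2,080, feasible at tier 1)
EOQ₂ = √(2×12,600×275/12.6104) = 741.31  (< 2,080 → use Q = 2,080 at tier-2 price)
TC(tier 1 (EOQ₁), Q≈737.0) = $740,203.55
TC(tier 2, Q≈2,080.0) = $737,012.68
Minimum at tier 2: $737,012.68

$737,012.68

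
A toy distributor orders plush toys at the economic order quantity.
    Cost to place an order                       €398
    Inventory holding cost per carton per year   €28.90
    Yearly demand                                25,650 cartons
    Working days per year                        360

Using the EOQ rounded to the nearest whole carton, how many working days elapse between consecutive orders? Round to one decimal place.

Q* = √(2·D·S / H) = √(2·25,650·398 / 28.9) = √706,484.4 ≈ 840.53 → Q = 841 cartons
T = Q/D × 360 days = 841/25,650 × 360 = 11.804 days

11.8 days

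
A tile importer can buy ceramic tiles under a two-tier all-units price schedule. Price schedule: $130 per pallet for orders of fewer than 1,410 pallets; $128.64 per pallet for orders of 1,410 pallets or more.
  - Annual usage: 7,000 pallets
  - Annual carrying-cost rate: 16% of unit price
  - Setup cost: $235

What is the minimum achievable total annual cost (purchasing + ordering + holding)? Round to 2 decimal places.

H₁ = 16%×$130 = $20.8000;  H₂ = 16%×$128.64 = $20.5824
EOQ₁ = √(2×7,000×235/20.8000) = 397.71  (< 1,410, feasible at tier 1)
EOQ₂ = √(2×7,000×235/20.5824) = 399.81  (< 1,410 → use Q = 1,410 at tier-2 price)
TC(tier 1 (EOQ₁), Q≈397.7) = $918,272.36
TC(tier 2, Q≈1,410.0) = $916,157.26
Minimum at tier 2: $916,157.26

$916,157.26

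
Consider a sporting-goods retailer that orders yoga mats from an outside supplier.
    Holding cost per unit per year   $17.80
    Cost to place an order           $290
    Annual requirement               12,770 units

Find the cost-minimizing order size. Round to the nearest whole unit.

Q* = √(2·D·S / H) = √(2·12,770·290 / 17.8) = √416,101.1 ≈ 645.06

645 units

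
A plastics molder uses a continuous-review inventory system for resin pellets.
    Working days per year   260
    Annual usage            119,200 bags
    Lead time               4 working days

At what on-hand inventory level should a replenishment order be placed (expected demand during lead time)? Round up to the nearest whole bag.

Daily demand d = 119,200 / 260 = 458.462 bags/day
Demand during lead time = 458.462 × 4 = 1,833.85
Reorder point = 1,833.85 → round up

1,834 bags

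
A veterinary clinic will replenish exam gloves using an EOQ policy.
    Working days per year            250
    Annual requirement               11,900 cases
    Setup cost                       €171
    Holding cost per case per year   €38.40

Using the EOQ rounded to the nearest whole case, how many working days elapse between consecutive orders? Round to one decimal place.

6.8 days

2DS/H = 2·11,900·171/38.4 = 105,984.38
EOQ = √105,984.38 ≈ 325.55 → Q = 326 cases
Days between orders = 250 / (D/Q) = 250 / 36.503 ≈ 6.849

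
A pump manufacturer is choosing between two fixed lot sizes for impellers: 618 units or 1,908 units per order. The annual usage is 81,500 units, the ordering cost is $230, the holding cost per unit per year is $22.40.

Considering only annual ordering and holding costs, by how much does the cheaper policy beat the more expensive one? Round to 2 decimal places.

TC(Q) = (D/Q)S + (Q/2)H
TC(618) = (81,500/618)×230 + (618/2)×22.4 = $37,253.32
TC(1,908) = (81,500/1,908)×230 + (1,908/2)×22.4 = $31,194.02
Lots of 1,908 are cheaper by $6,059.29.

$6,059.29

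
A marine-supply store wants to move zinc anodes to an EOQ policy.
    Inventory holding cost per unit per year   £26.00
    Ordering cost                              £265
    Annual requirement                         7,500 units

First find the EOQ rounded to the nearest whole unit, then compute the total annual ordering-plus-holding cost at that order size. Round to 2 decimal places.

2DS/H = 2·7,500·265/26 = 152,884.62
EOQ = √152,884.62 ≈ 391.00 → Q = 391 units
Orders/yr = 7,500/391 = 19.182; ordering cost = 19.182 × £265 = £5,083.12
Average inventory = 391/2 = 195.5; holding cost = 195.5 × £26 = £5,083.00
Total = £5,083.12 + £5,083.00 = £10,166.12

£10,166.12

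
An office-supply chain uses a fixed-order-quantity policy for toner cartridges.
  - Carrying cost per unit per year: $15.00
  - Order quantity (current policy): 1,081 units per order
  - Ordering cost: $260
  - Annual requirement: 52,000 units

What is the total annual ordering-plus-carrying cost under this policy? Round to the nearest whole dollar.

Ordering: D/Q × S = 52,000/1,081 × $260 = $12,506.94
Holding:  Q/2 × H = 1,081/2 × $15 = $8,107.50
Total = $12,506.94 + $8,107.50 = $20,614.44

$20,614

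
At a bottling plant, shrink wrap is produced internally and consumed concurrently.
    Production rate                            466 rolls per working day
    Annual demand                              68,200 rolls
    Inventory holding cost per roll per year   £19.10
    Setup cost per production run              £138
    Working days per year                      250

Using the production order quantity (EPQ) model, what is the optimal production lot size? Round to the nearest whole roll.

d = 68,200/250 = 272.8000 rolls/day;  effective holding cost H(1 − d/p) = 19.1·(1 − 272.8000/466) = 7.91871
Q* = √(2DS / H_eff) = √(2·68,200·138 / 7.91871) ≈ 1,541.77

1,542 rolls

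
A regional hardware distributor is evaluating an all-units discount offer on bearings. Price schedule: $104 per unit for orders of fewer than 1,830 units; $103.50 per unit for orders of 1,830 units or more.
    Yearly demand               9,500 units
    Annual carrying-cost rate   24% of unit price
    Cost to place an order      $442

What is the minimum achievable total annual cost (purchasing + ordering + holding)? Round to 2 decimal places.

H₁ = 24%×$104 = $24.9600;  H₂ = 24%×$103.50 = $24.8400
EOQ₁ = √(2×9,500×442/24.9600) = 580.05  (< 1,830, feasible at tier 1)
EOQ₂ = √(2×9,500×442/24.8400) = 581.45  (< 1,830 → use Q = 1,830 at tier-2 price)
TC(tier 1 (EOQ₁), Q≈580.1) = $1,002,478.06
TC(tier 2, Q≈1,830.0) = $1,008,273.14
Minimum at tier 1 (EOQ₁): $1,002,478.06

$1,002,478.06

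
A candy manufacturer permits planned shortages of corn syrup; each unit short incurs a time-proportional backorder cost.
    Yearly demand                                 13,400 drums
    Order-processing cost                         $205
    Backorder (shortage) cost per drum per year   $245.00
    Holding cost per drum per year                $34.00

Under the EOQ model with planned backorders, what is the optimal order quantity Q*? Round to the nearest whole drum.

429 drums

Q* = √(2DS/H) · √((H + b)/b)
   = √(2 × 13,400 × 205 / 34) · √((34 + 245) / 245)
   = 401.980 × 1.0671 ≈ 428.97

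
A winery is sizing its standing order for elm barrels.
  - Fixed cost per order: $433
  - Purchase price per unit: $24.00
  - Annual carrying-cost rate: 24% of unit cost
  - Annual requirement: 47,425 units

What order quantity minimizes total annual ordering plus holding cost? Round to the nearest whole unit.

Carrying cost H = $24 × 24% = $5.7600/unit/yr
2DS/H = 2·47,425·433/5.76 = 7,130,217.01
EOQ = √7,130,217.01 ≈ 2,670.25

2,670 units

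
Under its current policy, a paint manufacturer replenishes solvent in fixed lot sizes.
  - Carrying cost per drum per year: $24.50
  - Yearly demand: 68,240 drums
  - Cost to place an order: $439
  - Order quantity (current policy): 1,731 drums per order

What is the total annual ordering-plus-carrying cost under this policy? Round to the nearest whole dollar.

$38,511

Orders/yr = 68,240/1,731 = 39.422; ordering cost = 39.422 × $439 = $17,306.39
Average inventory = 1,731/2 = 865.5; holding cost = 865.5 × $24.5 = $21,204.75
Total = $17,306.39 + $21,204.75 = $38,511.14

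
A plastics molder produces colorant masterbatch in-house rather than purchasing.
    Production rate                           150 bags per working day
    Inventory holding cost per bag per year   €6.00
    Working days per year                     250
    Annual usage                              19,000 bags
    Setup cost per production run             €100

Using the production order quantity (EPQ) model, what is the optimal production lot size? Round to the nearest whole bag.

d = 19,000/250 = 76.0000 bags/day;  effective holding cost H(1 − d/p) = 6·(1 − 76.0000/150) = 2.96000
Q* = √(2DS / H_eff) = √(2·19,000·100 / 2.96000) ≈ 1,133.04

1,133 bags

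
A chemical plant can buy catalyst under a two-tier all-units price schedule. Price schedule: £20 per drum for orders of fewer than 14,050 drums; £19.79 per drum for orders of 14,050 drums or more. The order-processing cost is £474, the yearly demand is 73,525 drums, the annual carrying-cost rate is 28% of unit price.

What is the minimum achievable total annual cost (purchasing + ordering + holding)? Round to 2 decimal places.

£1,490,256.76

H₁ = 28%×£20 = £5.6000;  H₂ = 28%×£19.79 = £5.5412
EOQ₁ = √(2×73,525×474/5.6000) = 3,527.99  (< 14,050, feasible at tier 1)
EOQ₂ = √(2×73,525×474/5.5412) = 3,546.66  (< 14,050 → use Q = 14,050 at tier-2 price)
TC(tier 1 (EOQ₁), Q≈3,528.0) = £1,490,256.76
TC(tier 2, Q≈14,050.0) = £1,496,467.17
Minimum at tier 1 (EOQ₁): £1,490,256.76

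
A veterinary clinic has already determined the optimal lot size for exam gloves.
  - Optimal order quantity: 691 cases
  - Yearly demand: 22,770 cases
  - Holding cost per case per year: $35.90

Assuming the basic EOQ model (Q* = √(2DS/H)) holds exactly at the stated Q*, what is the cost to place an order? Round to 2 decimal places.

$376.41

Since Q* = (2DS/H)^½, squaring gives Q*²·H = 2DS.
S = Q²H / (2D) = 691² × 35.9 / (2 × 22,770) = 376.4068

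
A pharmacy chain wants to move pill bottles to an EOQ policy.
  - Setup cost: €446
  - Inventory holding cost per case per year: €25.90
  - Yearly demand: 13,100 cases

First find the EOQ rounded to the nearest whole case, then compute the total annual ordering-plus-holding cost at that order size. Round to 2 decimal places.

Q* = √(2·D·S / H) = √(2·13,100·446 / 25.9) = √451,166.0 ≈ 671.69 → Q = 672 cases
Ordering: D/Q × S = 13,100/672 × €446 = €8,694.35
Holding:  Q/2 × H = 672/2 × €25.9 = €8,702.40
Total = €8,694.35 + €8,702.40 = €17,396.75

€17,396.75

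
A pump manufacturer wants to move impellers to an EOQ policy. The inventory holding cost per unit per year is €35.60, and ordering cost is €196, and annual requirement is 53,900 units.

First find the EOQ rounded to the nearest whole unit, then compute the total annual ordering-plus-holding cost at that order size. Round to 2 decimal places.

2DS/H = 2·53,900·196/35.6 = 593,505.62
EOQ = √593,505.62 ≈ 770.39 → Q = 770 units
Ordering: D/Q × S = 53,900/770 × €196 = €13,720.00
Holding:  Q/2 × H = 770/2 × €35.6 = €13,706.00
Total = €13,720.00 + €13,706.00 = €27,426.00

€27,426.00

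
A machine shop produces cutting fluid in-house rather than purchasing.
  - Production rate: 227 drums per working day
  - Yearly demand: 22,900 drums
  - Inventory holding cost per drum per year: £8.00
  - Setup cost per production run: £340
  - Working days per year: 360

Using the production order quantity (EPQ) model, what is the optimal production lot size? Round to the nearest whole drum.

Daily demand d = 22,900/360 = 63.611; p = 227; 1 − d/p = 0.71977
EPQ = √(2DS / (H(1 − d/p)))
    = √(2 × 22,900 × 340 / (8 × 0.71977)) ≈ 1,644.48

1,644 drums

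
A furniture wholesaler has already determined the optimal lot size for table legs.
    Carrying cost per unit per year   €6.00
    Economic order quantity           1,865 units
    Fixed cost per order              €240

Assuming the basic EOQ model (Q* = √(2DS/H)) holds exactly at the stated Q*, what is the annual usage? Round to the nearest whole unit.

Since Q* = (2DS/H)^½, squaring gives Q*²·H = 2DS.
D = Q²H / (2S) = 1,865² × 6 / (2 × 240) = 43,477.81

43,478 units per year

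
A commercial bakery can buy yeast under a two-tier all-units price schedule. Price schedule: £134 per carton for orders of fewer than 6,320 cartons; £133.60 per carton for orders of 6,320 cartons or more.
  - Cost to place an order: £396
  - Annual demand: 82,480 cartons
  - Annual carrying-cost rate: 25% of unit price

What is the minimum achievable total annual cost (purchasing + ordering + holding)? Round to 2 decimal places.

£11,099,099.90

H₁ = 25%×£134 = £33.5000;  H₂ = 25%×£133.60 = £33.4000
EOQ₁ = √(2×82,480×396/33.5000) = 1,396.42  (< 6,320, feasible at tier 1)
EOQ₂ = √(2×82,480×396/33.4000) = 1,398.50  (< 6,320 → use Q = 6,320 at tier-2 price)
TC(tier 1 (EOQ₁), Q≈1,396.4) = £11,099,099.90
TC(tier 2, Q≈6,320.0) = £11,130,040.05
Minimum at tier 1 (EOQ₁): £11,099,099.90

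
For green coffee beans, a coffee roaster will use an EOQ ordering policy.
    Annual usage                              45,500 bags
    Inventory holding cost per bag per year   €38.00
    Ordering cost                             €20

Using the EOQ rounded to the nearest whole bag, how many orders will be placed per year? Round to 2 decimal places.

207.76 orders per year

2DS/H = 2·45,500·20/38 = 47,894.74
EOQ = √47,894.74 ≈ 218.85 → Q = 219
Orders per year = D/Q = 45,500 / 219 = 207.763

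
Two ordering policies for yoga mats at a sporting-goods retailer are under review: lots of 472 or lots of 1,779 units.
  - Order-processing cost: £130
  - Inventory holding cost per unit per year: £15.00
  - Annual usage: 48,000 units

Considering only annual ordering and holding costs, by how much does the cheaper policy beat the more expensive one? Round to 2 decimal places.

TC(Q) = (D/Q)S + (Q/2)H
TC(472) = (48,000/472)×130 + (472/2)×15 = £16,760.34
TC(1,779) = (48,000/1,779)×130 + (1,779/2)×15 = £16,850.09
Lots of 472 are cheaper by £89.75.

£89.75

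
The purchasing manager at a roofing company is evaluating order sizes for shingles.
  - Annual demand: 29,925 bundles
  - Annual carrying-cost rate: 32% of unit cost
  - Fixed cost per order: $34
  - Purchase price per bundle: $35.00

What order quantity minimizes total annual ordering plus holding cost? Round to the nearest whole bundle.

Carrying cost H = $35 × 32% = $11.2000/bundle/yr
2DS/H = 2·29,925·34/11.2 = 181,687.50
EOQ = √181,687.50 ≈ 426.25

426 bundles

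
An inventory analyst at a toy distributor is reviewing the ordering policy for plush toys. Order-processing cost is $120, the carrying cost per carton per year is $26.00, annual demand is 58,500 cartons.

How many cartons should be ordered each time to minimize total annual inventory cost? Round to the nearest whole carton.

735 cartons

EOQ = √(2DS/H) = √(2 × 58,500 × 120 / 26)
    = √(540,000.00) ≈ 734.85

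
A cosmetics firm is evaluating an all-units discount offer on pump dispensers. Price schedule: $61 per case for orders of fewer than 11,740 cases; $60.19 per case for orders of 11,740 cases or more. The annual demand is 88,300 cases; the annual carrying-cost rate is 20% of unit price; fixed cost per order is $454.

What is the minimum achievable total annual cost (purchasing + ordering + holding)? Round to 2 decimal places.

$5,388,854.73

H₁ = 20%×$61 = $12.2000;  H₂ = 20%×$60.19 = $12.0380
EOQ₁ = √(2×88,300×454/12.2000) = 2,563.56  (< 11,740, feasible at tier 1)
EOQ₂ = √(2×88,300×454/12.0380) = 2,580.75  (< 11,740 → use Q = 11,740 at tier-2 price)
TC(tier 1 (EOQ₁), Q≈2,563.6) = $5,417,575.42
TC(tier 2, Q≈11,740.0) = $5,388,854.73
Minimum at tier 2: $5,388,854.73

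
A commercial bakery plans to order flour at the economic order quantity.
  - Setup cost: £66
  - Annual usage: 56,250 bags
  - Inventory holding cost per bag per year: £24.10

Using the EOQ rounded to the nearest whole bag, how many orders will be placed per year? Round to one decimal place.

Optimal lot size Q* = (2 × 56,250 × £66 / £24.1)^½ ≈ 555.06 → Q = 555
N = D/Q = 56,250/555 ≈ 101.351 orders/yr

101.4 orders per year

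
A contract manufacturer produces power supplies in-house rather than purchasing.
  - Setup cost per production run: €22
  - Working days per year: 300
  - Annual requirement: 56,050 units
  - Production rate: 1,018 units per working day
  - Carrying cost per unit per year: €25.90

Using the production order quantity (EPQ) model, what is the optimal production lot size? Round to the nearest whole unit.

Daily demand d = 56,050/300 = 186.833; p = 1018; 1 − d/p = 0.81647
EPQ = √(2DS / (H(1 − d/p)))
    = √(2 × 56,050 × 22 / (25.9 × 0.81647)) ≈ 341.50

342 units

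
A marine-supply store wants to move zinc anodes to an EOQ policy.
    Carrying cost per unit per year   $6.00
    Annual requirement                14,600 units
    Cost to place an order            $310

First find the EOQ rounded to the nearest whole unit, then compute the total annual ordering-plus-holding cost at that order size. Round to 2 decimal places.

Q* = √(2·D·S / H) = √(2·14,600·310 / 6) = √1,508,666.7 ≈ 1,228.28 → Q = 1,228 units
Annual ordering cost = (D/Q)·S = (14,600/1,228) × 310 = $3,685.67
Annual holding cost  = (Q/2)·H = (1,228/2) × 6 = $3,684.00
Total = $3,685.67 + $3,684.00 = $7,369.67

$7,369.67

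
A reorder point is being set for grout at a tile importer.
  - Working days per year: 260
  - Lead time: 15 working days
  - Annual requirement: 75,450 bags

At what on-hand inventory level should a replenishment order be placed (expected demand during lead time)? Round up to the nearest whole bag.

4,353 bags

Daily demand d = 75,450 / 260 = 290.192 bags/day
Demand during lead time = 290.192 × 15 = 4,352.88
Reorder point = 4,352.88 → round up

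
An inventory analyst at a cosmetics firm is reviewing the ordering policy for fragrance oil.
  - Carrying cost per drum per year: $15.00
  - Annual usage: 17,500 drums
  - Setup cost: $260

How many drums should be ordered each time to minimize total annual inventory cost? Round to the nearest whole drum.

Optimal lot size Q* = (2 × 17,500 × $260 / $15)^½ ≈ 778.89

779 drums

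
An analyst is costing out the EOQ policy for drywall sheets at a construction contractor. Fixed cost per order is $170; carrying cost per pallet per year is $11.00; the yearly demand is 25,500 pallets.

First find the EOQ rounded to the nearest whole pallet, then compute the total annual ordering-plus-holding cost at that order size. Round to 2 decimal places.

Optimal lot size Q* = (2 × 25,500 × $170 / $11)^½ ≈ 887.80 → Q = 888 pallets
Orders/yr = 25,500/888 = 28.716; ordering cost = 28.716 × $170 = $4,881.76
Average inventory = 888/2 = 444; holding cost = 444 × $11 = $4,884.00
Total = $4,881.76 + $4,884.00 = $9,765.76

$9,765.76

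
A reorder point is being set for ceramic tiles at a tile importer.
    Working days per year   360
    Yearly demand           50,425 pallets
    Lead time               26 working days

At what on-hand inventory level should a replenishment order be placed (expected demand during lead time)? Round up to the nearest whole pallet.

Daily demand d = 50,425 / 360 = 140.069 pallets/day
Demand during lead time = 140.069 × 26 = 3,641.81
Reorder point = 3,641.81 → round up

3,642 pallets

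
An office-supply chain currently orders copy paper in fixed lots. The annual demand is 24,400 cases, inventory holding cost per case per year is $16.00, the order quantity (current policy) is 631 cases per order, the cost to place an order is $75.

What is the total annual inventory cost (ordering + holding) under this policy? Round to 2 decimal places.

Orders/yr = 24,400/631 = 38.669; ordering cost = 38.669 × $75 = $2,900.16
Average inventory = 631/2 = 315.5; holding cost = 315.5 × $16 = $5,048.00
Total = $2,900.16 + $5,048.00 = $7,948.16

$7,948.16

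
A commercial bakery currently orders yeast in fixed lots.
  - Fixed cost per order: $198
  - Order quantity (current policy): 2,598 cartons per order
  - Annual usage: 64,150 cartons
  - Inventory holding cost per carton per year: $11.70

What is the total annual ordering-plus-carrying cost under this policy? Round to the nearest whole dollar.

Ordering: D/Q × S = 64,150/2,598 × $198 = $4,889.03
Holding:  Q/2 × H = 2,598/2 × $11.7 = $15,198.30
Total = $4,889.03 + $15,198.30 = $20,087.33

$20,087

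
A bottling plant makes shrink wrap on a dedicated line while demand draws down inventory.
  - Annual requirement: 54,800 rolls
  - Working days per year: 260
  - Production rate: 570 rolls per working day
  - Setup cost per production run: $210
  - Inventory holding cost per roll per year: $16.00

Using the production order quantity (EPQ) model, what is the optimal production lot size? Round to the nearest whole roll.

Daily demand d = 54,800/260 = 210.769; p = 570; 1 − d/p = 0.63023
EPQ = √(2DS / (H(1 − d/p)))
    = √(2 × 54,800 × 210 / (16 × 0.63023)) ≈ 1,510.80

1,511 rolls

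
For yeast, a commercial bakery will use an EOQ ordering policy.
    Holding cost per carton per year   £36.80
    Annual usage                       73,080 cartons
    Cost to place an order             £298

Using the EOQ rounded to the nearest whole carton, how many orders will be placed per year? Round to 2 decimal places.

EOQ = √(2DS/H) = √(2 × 73,080 × 298 / 36.8)
    = √(1,183,578.26) ≈ 1,087.92 → Q = 1,088
Orders per year = D/Q = 73,080 / 1,088 = 67.169

67.17 orders per year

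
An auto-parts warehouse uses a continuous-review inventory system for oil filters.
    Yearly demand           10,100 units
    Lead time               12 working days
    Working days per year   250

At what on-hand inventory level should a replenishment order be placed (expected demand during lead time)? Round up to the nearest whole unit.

485 units

Daily demand d = 10,100 / 250 = 40.400 units/day
Demand during lead time = 40.400 × 12 = 484.80
Reorder point = 484.80 → round up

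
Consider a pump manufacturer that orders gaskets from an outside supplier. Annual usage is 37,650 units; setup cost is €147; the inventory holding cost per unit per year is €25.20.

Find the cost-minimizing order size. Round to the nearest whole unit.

EOQ = √(2DS/H) = √(2 × 37,650 × 147 / 25.2)
    = √(439,250.00) ≈ 662.76

663 units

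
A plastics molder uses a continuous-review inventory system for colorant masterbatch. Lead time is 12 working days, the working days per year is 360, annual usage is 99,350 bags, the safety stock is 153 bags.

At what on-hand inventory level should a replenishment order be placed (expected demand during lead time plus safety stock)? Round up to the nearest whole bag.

Daily demand d = 99,350 / 360 = 275.972 bags/day
Demand during lead time = 275.972 × 12 = 3,311.67
Reorder point = 3,311.67 + 153 = 3,464.67 → round up

3,465 bags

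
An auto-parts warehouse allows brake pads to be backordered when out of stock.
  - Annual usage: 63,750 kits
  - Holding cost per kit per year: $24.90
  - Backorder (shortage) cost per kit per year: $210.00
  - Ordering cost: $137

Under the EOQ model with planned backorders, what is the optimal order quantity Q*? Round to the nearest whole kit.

886 kits

Basic EOQ = √(2·63,750·137/24.9) = 837.560
Backorder adjustment √((H+b)/b) = √((24.9+210)/210) = 1.0576
Q* = 837.560 × 1.0576 ≈ 885.82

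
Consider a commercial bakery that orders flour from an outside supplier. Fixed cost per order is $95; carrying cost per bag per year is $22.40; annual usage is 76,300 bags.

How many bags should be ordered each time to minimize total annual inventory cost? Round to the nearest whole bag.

804 bags

Q* = √(2·D·S / H) = √(2·76,300·95 / 22.4) = √647,187.5 ≈ 804.48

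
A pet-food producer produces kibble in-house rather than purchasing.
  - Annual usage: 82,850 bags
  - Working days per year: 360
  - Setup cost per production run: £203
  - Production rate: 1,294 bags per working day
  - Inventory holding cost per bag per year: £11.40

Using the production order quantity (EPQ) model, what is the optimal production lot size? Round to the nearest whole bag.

d = 82,850/360 = 230.1389 bags/day;  effective holding cost H(1 − d/p) = 11.4·(1 − 230.1389/1294) = 9.37250
Q* = √(2DS / H_eff) = √(2·82,850·203 / 9.37250) ≈ 1,894.44

1,894 bags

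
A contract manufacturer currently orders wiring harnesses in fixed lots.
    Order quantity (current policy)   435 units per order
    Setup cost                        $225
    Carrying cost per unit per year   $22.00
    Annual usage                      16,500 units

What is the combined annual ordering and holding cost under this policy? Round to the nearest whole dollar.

$13,319

Orders/yr = 16,500/435 = 37.931; ordering cost = 37.931 × $225 = $8,534.48
Average inventory = 435/2 = 217.5; holding cost = 217.5 × $22 = $4,785.00
Total = $8,534.48 + $4,785.00 = $13,319.48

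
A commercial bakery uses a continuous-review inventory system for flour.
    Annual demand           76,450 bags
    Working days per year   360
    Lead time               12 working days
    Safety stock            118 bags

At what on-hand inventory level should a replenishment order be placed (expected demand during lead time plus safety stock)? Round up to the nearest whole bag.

Daily demand d = 76,450 / 360 = 212.361 bags/day
Demand during lead time = 212.361 × 12 = 2,548.33
Reorder point = 2,548.33 + 118 = 2,666.33 → round up

2,667 bags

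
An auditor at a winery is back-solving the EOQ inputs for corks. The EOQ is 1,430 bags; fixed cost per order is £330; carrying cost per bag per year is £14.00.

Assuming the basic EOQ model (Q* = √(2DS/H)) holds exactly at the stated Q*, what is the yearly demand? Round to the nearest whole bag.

43,377 bags per year

From Q* = √(2DS/H) ⇒ Q*² = 2DS/H.
D = Q²H / (2S) = 1,430² × 14 / (2 × 330) = 43,376.67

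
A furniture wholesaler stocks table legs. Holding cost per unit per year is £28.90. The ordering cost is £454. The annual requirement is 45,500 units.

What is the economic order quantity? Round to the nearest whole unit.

1,196 units

Optimal lot size Q* = (2 × 45,500 × £454 / £28.9)^½ ≈ 1,195.64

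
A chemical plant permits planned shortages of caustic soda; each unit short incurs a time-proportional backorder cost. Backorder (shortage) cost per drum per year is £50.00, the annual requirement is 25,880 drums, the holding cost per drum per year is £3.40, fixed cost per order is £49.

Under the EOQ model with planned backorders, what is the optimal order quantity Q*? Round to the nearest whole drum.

893 drums

Basic EOQ = √(2·25,880·49/3.4) = 863.686
Backorder adjustment √((H+b)/b) = √((3.4+50)/50) = 1.0334
Q* = 863.686 × 1.0334 ≈ 892.57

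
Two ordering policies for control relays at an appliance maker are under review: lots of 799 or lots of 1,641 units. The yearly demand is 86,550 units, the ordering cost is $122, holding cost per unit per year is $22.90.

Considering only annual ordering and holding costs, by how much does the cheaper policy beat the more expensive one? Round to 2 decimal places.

TC(Q) = (D/Q)S + (Q/2)H
TC(799) = (86,550/799)×122 + (799/2)×22.9 = $22,363.94
TC(1,641) = (86,550/1,641)×122 + (1,641/2)×22.9 = $25,224.00
|ΔTC| = |$22,363.94 − $25,224.00| = $2,860.06

$2,860.06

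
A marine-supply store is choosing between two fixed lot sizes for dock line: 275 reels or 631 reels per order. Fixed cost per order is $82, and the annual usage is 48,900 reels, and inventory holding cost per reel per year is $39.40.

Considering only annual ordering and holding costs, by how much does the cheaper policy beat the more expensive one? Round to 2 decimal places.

TC(Q) = (D/Q)S + (Q/2)H
TC(275) = (48,900/275)×82 + (275/2)×39.4 = $19,998.59
TC(631) = (48,900/631)×82 + (631/2)×39.4 = $18,785.38
|ΔTC| = |$19,998.59 − $18,785.38| = $1,213.22

$1,213.22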